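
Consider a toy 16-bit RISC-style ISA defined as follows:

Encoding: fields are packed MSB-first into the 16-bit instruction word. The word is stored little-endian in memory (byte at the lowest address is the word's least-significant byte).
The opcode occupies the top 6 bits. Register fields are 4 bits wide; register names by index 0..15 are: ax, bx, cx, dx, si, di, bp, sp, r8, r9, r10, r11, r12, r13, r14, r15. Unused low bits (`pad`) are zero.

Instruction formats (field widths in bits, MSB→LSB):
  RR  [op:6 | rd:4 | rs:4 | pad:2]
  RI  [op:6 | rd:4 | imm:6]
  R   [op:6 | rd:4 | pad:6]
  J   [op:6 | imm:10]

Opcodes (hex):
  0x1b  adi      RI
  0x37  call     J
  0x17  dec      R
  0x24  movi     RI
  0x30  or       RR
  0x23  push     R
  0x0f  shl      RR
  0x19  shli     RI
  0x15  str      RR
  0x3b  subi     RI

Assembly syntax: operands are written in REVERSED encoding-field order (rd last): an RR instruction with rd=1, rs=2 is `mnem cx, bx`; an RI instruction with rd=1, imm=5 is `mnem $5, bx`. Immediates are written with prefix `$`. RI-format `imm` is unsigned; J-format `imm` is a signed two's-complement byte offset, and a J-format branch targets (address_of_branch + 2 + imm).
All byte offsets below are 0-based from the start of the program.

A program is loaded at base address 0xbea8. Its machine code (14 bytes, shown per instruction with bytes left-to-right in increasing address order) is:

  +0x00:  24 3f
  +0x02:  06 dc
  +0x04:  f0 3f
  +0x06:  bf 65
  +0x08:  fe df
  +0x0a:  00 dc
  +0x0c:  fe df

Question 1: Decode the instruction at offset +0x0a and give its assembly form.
+0x0a: 00 dc ⇒ word 0xdc00 (little)
  op=0xdc00>>10=0x37 ⇒ call (J)
  [9:0] imm=0 = $0

call $0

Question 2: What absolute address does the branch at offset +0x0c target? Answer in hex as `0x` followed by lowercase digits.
off 0x0c: read fe df as little → 0xdffe
  op=0xdffe>>10=0x37 ⇒ call (J)
  imm: (w>>0)&0x3ff=0x3fe (s10→-2) → $-2
  target = base 0xbea8 + off 0x0c + 2 + imm -2 = 0xbeb4

0xbeb4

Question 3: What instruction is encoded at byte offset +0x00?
shl r9, r12

+0x00: 24 3f ⇒ word 0x3f24 (little)
  top 6b → 0xf → shl [RR]
  [9:6] rd=12 = r12
  [5:2] rs=9 = r9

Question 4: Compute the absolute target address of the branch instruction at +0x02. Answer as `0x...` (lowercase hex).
0xbeb2

off 0x02: read 06 dc as little → 0xdc06
  top 6b → 0x37 → call [J]
  imm@[9:0]=0x6 ⇒ $6
  target = base 0xbea8 + off 0x02 + 2 + imm 6 = 0xbeb2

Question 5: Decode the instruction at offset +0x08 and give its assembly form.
[08] fe df → 0xdffe
  op=0xdffe>>10=0x37 ⇒ call (J)
  imm@[9:0]=0x3fe (s10→-2) ⇒ $-2

call $-2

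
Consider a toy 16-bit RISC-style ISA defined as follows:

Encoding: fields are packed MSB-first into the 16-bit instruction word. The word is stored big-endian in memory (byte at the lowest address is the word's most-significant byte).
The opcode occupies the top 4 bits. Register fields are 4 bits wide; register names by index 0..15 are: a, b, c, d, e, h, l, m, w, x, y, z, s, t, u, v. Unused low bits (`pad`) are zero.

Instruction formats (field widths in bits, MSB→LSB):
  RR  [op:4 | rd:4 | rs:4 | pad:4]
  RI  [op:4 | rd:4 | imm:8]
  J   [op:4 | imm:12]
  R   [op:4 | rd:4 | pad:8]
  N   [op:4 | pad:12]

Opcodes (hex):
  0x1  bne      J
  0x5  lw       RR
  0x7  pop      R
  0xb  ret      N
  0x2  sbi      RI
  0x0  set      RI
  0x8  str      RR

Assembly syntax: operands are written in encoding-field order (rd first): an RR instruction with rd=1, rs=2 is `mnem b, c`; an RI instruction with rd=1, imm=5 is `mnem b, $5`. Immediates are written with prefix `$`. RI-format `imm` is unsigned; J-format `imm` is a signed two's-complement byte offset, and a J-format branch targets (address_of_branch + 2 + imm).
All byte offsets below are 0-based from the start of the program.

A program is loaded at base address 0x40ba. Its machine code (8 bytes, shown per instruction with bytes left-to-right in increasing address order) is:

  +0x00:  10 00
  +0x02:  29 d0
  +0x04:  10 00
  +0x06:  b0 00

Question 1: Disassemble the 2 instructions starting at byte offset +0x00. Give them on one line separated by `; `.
[00] 10 00 → 0x1000
  opcode bits[15:12]=0x1: bne/J
  imm: (w>>0)&0xfff=0x0 → $0
[02] 29 d0 → 0x29d0
  opcode bits[15:12]=0x2: sbi/RI
  rd: (w>>8)&0xf=0x9 → x
  imm: (w>>0)&0xff=0xd0 → $208

bne $0; sbi x, $208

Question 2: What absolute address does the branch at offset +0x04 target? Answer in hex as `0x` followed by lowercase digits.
0x40c0

@+04  big-endian(10 00) = 0x1000
  top 4b → 0x1 → bne [J]
  [11:0] imm=0 = $0
  target = base 0x40ba + off 0x04 + 2 + imm 0 = 0x40c0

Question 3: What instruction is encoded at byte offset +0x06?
@+06  big-endian(b0 00) = 0xb000
  top 4b → 0xb → ret [N]

ret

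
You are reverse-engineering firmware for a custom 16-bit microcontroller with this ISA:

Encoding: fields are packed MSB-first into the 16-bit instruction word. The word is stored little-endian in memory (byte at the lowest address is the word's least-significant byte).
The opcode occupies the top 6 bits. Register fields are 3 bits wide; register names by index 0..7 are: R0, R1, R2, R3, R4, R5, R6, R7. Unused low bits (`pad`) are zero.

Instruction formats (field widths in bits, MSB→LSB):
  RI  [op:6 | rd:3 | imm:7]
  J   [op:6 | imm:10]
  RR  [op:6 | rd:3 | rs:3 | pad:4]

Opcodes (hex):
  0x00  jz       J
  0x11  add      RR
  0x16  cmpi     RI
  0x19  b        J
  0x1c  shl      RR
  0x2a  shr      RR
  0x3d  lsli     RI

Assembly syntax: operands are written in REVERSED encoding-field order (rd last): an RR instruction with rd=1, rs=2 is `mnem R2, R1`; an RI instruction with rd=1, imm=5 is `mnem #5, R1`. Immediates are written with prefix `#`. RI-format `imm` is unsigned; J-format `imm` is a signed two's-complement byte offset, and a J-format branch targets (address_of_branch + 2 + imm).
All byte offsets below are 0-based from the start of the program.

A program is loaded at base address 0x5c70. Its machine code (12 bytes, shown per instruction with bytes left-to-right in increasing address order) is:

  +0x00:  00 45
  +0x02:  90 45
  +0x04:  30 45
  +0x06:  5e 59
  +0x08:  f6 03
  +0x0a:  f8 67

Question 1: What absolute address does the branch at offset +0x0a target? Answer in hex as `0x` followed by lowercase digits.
[0a] f8 67 → 0x67f8
  op=0x67f8>>10=0x19 ⇒ b (J)
  imm: (w>>0)&0x3ff=0x3f8 (s10→-8) → #-8
  target = base 0x5c70 + off 0x0a + 2 + imm -8 = 0x5c74

0x5c74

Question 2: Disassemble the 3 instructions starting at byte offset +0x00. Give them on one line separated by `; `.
+0x00: 00 45 ⇒ word 0x4500 (little)
  opcode bits[15:10]=0x11: add/RR
  rd@[9:7]=0x2 ⇒ R2
  rs@[6:4]=0x0 ⇒ R0
+0x02: 90 45 ⇒ word 0x4590 (little)
  opcode bits[15:10]=0x11: add/RR
  rd@[9:7]=0x3 ⇒ R3
  rs@[6:4]=0x1 ⇒ R1
+0x04: 30 45 ⇒ word 0x4530 (little)
  opcode bits[15:10]=0x11: add/RR
  rd@[9:7]=0x2 ⇒ R2
  rs@[6:4]=0x3 ⇒ R3

add R0, R2; add R1, R3; add R3, R2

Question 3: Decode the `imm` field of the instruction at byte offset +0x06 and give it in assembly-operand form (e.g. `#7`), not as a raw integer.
+0x06: 5e 59 ⇒ word 0x595e (little)
  op=0x595e>>10=0x16 ⇒ cmpi (RI)
  [9:7] rd=2 = R2
  [6:0] imm=94 = #94

#94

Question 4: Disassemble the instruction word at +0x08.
jz #-10

off 0x08: read f6 03 as little → 0x03f6
  op=0x03f6>>10=0x0 ⇒ jz (J)
  [9:0] imm=1014 (s10→-10) = #-10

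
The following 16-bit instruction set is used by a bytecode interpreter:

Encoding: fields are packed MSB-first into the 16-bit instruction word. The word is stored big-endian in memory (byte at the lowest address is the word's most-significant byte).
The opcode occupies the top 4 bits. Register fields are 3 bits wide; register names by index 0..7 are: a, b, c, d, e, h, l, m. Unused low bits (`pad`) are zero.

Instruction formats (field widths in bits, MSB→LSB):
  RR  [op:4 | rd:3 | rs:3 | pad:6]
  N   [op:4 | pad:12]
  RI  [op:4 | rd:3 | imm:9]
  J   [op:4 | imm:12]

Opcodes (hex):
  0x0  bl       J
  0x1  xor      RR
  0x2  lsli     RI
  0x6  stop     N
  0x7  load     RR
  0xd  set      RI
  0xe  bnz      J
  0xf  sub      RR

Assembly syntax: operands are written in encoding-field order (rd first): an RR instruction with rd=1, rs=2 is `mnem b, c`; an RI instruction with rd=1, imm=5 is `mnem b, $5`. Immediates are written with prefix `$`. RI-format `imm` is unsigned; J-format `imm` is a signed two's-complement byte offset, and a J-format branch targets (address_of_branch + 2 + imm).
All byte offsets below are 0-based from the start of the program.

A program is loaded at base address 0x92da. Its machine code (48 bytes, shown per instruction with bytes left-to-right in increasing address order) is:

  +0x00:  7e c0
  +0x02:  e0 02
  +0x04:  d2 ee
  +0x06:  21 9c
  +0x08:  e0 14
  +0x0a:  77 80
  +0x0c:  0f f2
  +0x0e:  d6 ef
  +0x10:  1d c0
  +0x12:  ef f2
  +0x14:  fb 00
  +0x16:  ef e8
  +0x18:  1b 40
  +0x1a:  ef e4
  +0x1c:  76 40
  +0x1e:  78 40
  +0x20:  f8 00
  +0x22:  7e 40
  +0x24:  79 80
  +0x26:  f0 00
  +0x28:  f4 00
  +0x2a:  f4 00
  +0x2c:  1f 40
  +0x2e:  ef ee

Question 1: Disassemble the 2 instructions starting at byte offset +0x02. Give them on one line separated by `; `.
bnz $2; set b, $238

@+02  big-endian(e0 02) = 0xe002
  top 4b → 0xe → bnz [J]
  [11:0] imm=2 = $2
@+04  big-endian(d2 ee) = 0xd2ee
  top 4b → 0xd → set [RI]
  [11:9] rd=1 = b
  [8:0] imm=238 = $238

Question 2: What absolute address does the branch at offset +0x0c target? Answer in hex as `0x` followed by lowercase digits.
0x92da

off 0x0c: read 0f f2 as big → 0x0ff2
  op=0x0ff2>>12=0x0 ⇒ bl (J)
  [11:0] imm=4082 (s12→-14) = $-14
  target = base 0x92da + off 0x0c + 2 + imm -14 = 0x92da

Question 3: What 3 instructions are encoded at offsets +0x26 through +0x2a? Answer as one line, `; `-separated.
sub a, a; sub c, a; sub c, a

@+26  big-endian(f0 00) = 0xf000
  opcode bits[15:12]=0xf: sub/RR
  rd: (w>>9)&0x7=0x0 → a
  rs: (w>>6)&0x7=0x0 → a
@+28  big-endian(f4 00) = 0xf400
  opcode bits[15:12]=0xf: sub/RR
  rd: (w>>9)&0x7=0x2 → c
  rs: (w>>6)&0x7=0x0 → a
@+2a  big-endian(f4 00) = 0xf400
  opcode bits[15:12]=0xf: sub/RR
  rd: (w>>9)&0x7=0x2 → c
  rs: (w>>6)&0x7=0x0 → a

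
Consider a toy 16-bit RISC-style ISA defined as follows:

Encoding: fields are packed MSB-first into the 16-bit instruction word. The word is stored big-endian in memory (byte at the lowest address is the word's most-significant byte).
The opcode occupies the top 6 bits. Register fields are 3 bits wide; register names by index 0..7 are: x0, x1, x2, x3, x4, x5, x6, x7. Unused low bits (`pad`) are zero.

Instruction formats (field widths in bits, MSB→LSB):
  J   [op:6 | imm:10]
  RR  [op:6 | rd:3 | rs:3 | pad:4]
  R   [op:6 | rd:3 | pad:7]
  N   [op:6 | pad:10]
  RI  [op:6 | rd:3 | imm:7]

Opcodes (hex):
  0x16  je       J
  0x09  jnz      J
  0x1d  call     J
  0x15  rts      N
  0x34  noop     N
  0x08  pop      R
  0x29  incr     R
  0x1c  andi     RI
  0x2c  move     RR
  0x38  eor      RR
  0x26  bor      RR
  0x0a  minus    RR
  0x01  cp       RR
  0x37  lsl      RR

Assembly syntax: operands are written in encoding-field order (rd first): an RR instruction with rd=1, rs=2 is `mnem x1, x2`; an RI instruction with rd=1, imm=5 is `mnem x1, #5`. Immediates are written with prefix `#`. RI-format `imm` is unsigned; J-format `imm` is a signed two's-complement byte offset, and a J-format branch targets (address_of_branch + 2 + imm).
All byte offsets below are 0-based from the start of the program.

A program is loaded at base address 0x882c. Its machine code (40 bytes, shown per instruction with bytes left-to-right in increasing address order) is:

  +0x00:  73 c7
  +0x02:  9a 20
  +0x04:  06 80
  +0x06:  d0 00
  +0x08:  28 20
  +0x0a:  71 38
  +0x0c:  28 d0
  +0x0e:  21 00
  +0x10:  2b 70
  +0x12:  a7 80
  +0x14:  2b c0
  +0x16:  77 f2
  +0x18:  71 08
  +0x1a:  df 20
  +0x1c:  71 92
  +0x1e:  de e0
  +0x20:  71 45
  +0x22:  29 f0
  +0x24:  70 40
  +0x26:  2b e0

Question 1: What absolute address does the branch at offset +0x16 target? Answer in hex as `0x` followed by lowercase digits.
@+16  big-endian(77 f2) = 0x77f2
  top 6b → 0x1d → call [J]
  [9:0] imm=1010 (s10→-14) = #-14
  target = base 0x882c + off 0x16 + 2 + imm -14 = 0x8836

0x8836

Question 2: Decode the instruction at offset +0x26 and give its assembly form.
off 0x26: read 2b e0 as big → 0x2be0
  opcode bits[15:10]=0xa: minus/RR
  rd: (w>>7)&0x7=0x7 → x7
  rs: (w>>4)&0x7=0x6 → x6

minus x7, x6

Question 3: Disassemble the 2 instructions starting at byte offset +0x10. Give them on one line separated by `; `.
minus x6, x7; incr x7

@+10  big-endian(2b 70) = 0x2b70
  top 6b → 0xa → minus [RR]
  rd: (w>>7)&0x7=0x6 → x6
  rs: (w>>4)&0x7=0x7 → x7
@+12  big-endian(a7 80) = 0xa780
  top 6b → 0x29 → incr [R]
  rd: (w>>7)&0x7=0x7 → x7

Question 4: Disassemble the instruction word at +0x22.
minus x3, x7

[22] 29 f0 → 0x29f0
  top 6b → 0xa → minus [RR]
  rd: (w>>7)&0x7=0x3 → x3
  rs: (w>>4)&0x7=0x7 → x7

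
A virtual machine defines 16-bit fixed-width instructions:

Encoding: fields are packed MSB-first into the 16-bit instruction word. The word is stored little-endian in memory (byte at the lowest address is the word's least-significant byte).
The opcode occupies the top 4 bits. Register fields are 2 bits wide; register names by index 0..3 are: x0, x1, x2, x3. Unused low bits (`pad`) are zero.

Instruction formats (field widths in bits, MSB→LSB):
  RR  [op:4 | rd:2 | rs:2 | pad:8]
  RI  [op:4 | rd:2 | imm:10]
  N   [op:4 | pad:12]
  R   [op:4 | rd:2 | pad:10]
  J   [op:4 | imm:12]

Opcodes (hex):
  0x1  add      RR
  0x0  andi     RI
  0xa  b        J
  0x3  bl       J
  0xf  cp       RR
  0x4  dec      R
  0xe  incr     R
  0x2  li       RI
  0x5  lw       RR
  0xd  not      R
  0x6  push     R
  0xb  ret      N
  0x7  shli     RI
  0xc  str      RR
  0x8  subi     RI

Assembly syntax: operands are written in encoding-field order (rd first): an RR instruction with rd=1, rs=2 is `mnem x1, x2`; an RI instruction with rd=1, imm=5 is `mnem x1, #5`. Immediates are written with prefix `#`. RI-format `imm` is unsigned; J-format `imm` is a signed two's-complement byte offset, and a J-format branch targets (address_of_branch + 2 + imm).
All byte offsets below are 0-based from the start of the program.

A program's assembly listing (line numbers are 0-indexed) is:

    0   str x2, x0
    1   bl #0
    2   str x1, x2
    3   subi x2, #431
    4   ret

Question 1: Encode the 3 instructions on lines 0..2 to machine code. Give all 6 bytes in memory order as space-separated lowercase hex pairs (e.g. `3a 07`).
00 c8 00 30 00 c6

L0: str op=0xc:4|rd=2:2|rs=0:2|pad=0:8 ⇒ 0xc800 ⇒ little 00 c8
L1: bl op=0x3:4|imm=0:12 ⇒ 0x3000 ⇒ little 00 30
L2: str op=0xc:4|rd=1:2|rs=2:2|pad=0:8 ⇒ 0xc600 ⇒ little 00 c6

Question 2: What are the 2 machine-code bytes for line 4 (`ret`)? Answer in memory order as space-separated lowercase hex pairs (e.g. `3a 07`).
line 4 (ret): pack op=0xb:4|pad=0:12 = 0xb000; little→ 00 b0

00 b0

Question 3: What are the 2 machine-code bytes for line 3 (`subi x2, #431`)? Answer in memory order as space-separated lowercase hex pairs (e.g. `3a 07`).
L3: subi op=0x8:4|rd=2:2|imm=431:10 ⇒ 0x89af ⇒ little af 89

af 89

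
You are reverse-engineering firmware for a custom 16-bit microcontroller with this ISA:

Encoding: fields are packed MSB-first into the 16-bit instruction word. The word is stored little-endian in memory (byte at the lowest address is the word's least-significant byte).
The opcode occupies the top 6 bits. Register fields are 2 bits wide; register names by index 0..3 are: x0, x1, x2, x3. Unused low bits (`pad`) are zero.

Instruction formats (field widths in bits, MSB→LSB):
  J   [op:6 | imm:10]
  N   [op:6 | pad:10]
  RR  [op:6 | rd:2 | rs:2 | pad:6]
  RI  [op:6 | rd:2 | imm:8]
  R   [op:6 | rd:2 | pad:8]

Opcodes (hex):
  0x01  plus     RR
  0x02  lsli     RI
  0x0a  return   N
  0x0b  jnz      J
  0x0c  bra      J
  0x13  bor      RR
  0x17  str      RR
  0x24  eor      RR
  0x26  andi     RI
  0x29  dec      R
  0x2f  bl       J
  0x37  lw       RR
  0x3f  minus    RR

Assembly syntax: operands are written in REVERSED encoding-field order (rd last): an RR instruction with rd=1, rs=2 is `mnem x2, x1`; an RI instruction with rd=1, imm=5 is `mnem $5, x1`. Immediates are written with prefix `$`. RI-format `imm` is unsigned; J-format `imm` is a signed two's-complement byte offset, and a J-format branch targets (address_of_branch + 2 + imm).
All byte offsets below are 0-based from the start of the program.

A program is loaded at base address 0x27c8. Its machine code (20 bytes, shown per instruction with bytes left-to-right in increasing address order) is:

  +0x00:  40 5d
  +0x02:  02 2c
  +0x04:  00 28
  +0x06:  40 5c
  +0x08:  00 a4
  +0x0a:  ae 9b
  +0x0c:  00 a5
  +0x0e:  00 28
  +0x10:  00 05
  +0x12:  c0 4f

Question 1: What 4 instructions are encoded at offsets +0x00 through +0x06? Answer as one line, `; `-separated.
off 0x00: read 40 5d as little → 0x5d40
  top 6b → 0x17 → str [RR]
  rd: (w>>8)&0x3=0x1 → x1
  rs: (w>>6)&0x3=0x1 → x1
off 0x02: read 02 2c as little → 0x2c02
  top 6b → 0xb → jnz [J]
  imm: (w>>0)&0x3ff=0x2 → $2
off 0x04: read 00 28 as little → 0x2800
  top 6b → 0xa → return [N]
off 0x06: read 40 5c as little → 0x5c40
  top 6b → 0x17 → str [RR]
  rd: (w>>8)&0x3=0x0 → x0
  rs: (w>>6)&0x3=0x1 → x1

str x1, x1; jnz $2; return; str x1, x0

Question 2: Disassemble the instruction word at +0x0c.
dec x1

+0x0c: 00 a5 ⇒ word 0xa500 (little)
  top 6b → 0x29 → dec [R]
  rd: (w>>8)&0x3=0x1 → x1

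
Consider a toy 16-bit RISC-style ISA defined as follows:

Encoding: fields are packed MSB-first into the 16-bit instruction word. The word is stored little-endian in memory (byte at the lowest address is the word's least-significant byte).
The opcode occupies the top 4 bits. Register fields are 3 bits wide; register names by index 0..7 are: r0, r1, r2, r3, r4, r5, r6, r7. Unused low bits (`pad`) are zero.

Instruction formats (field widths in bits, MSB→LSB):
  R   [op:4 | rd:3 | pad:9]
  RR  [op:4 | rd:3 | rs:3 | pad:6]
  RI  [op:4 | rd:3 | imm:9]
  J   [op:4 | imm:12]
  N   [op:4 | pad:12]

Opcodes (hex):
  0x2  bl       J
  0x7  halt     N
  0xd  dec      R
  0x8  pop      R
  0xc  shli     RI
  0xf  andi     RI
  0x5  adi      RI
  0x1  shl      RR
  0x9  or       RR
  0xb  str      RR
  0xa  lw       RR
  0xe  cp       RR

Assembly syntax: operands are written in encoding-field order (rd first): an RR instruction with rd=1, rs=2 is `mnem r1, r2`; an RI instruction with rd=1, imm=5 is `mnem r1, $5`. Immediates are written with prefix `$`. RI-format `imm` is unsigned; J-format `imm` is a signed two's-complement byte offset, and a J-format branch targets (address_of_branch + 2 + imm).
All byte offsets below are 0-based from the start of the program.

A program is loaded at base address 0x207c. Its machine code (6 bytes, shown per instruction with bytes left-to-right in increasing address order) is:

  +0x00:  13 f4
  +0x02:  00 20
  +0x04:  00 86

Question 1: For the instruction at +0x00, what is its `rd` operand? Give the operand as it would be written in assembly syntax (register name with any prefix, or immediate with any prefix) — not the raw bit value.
+0x00: 13 f4 ⇒ word 0xf413 (little)
  opcode bits[15:12]=0xf: andi/RI
  [11:9] rd=2 = r2
  [8:0] imm=19 = $19

r2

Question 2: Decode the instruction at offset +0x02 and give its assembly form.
[02] 00 20 → 0x2000
  op=0x2000>>12=0x2 ⇒ bl (J)
  imm@[11:0]=0x0 ⇒ $0

bl $0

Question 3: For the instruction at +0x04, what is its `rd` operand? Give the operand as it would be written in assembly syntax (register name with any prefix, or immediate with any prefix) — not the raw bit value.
+0x04: 00 86 ⇒ word 0x8600 (little)
  top 4b → 0x8 → pop [R]
  [11:9] rd=3 = r3

r3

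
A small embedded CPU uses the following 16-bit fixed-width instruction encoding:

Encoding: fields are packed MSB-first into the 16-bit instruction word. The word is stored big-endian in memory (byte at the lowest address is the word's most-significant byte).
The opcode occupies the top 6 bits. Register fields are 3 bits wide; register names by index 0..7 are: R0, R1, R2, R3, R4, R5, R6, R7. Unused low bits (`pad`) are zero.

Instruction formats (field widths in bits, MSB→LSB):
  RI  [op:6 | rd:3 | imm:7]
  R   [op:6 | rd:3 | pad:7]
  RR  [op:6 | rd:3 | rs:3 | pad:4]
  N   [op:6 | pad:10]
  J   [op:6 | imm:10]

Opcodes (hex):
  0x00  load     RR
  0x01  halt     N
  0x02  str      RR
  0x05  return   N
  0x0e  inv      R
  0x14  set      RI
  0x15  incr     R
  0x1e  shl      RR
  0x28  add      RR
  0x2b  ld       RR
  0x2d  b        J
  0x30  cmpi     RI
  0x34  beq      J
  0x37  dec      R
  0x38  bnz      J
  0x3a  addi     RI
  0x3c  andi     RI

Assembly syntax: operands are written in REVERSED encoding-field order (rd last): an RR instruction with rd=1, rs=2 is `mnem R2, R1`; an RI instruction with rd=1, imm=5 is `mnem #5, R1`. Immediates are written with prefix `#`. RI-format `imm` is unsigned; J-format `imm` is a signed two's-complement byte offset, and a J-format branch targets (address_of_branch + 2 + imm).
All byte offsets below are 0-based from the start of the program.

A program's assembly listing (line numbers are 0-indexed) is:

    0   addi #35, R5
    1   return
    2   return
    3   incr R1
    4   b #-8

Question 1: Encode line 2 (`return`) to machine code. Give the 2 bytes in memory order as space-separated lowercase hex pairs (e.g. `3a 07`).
14 00

line 2 (return): pack op=0x5:6|pad=0:10 = 0x1400; big→ 14 00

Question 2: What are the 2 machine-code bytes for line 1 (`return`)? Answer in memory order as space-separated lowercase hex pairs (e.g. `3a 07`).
14 00

1. return fields op=0x5:6|pad=0:10 → word 1400h → 14 00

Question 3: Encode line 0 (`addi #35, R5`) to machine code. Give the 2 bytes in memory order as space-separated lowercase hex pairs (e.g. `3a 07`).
ea a3

L0: addi op=0x3a:6|rd=5:3|imm=35:7 ⇒ 0xeaa3 ⇒ big ea a3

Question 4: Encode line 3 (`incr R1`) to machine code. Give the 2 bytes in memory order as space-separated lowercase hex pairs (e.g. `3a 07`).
54 80

3. incr fields op=0x15:6|rd=1:3|pad=0:7 → word 5480h → 54 80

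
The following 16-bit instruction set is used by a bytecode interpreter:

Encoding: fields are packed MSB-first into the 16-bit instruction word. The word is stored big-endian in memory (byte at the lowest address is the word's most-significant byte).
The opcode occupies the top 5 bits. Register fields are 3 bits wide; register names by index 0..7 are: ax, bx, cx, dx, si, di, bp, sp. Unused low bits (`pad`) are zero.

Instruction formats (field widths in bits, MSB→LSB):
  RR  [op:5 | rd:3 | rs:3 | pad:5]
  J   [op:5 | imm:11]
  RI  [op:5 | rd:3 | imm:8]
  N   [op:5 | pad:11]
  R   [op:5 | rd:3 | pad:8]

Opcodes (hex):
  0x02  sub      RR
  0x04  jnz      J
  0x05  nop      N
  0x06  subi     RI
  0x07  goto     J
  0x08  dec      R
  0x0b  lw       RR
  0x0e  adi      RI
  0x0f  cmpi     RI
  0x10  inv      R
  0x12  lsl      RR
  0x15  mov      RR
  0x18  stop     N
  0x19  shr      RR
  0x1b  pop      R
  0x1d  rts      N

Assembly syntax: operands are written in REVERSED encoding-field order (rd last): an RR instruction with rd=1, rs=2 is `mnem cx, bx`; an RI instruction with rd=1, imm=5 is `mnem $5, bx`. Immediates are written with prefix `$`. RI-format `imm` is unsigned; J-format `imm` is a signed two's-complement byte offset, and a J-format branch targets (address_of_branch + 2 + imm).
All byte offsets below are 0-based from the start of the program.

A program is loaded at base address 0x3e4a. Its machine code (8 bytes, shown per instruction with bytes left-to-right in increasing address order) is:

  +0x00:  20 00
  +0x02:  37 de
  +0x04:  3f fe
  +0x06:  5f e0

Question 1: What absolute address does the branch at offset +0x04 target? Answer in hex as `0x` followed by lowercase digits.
0x3e4e

@+04  big-endian(3f fe) = 0x3ffe
  op=0x3ffe>>11=0x7 ⇒ goto (J)
  imm: (w>>0)&0x7ff=0x7fe (s11→-2) → $-2
  target = base 0x3e4a + off 0x04 + 2 + imm -2 = 0x3e4e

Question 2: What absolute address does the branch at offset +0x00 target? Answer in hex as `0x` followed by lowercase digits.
0x3e4c

[00] 20 00 → 0x2000
  opcode bits[15:11]=0x4: jnz/J
  imm@[10:0]=0x0 ⇒ $0
  target = base 0x3e4a + off 0x00 + 2 + imm 0 = 0x3e4c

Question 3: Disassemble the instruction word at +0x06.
off 0x06: read 5f e0 as big → 0x5fe0
  op=0x5fe0>>11=0xb ⇒ lw (RR)
  [10:8] rd=7 = sp
  [7:5] rs=7 = sp

lw sp, sp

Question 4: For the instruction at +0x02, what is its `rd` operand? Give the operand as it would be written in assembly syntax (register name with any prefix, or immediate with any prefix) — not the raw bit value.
[02] 37 de → 0x37de
  opcode bits[15:11]=0x6: subi/RI
  [10:8] rd=7 = sp
  [7:0] imm=222 = $222

sp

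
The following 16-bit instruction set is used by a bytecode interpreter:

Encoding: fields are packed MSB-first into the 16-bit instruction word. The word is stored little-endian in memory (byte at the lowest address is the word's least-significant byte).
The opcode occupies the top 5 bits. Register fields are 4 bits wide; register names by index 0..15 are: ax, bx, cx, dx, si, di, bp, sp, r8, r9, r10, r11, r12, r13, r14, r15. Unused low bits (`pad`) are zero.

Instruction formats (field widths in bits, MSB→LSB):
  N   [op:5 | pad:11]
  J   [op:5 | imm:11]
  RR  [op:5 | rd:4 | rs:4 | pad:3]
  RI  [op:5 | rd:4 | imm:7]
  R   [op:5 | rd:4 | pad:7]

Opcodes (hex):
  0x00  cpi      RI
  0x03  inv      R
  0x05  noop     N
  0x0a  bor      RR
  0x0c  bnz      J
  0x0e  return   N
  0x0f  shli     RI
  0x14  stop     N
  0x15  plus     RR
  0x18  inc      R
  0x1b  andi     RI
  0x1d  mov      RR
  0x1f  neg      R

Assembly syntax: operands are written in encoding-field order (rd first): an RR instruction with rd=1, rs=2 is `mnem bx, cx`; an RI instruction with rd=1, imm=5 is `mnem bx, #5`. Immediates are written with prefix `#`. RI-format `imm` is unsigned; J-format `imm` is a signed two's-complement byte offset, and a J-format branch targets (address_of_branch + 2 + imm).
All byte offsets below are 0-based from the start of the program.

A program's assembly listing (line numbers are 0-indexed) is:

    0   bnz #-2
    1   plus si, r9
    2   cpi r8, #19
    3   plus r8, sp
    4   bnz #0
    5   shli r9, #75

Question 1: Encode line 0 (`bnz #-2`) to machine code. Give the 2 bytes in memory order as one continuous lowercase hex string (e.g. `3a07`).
fe67

line 0 (bnz): pack op=0xc:5|imm=-2:11 = 0x67fe; little→ fe 67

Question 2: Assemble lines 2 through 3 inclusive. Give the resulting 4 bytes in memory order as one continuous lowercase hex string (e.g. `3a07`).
130438ac

line 2 (cpi): pack op=0x0:5|rd=8:4|imm=19:7 = 0x0413; little→ 13 04
line 3 (plus): pack op=0x15:5|rd=8:4|rs=7:4|pad=0:3 = 0xac38; little→ 38 ac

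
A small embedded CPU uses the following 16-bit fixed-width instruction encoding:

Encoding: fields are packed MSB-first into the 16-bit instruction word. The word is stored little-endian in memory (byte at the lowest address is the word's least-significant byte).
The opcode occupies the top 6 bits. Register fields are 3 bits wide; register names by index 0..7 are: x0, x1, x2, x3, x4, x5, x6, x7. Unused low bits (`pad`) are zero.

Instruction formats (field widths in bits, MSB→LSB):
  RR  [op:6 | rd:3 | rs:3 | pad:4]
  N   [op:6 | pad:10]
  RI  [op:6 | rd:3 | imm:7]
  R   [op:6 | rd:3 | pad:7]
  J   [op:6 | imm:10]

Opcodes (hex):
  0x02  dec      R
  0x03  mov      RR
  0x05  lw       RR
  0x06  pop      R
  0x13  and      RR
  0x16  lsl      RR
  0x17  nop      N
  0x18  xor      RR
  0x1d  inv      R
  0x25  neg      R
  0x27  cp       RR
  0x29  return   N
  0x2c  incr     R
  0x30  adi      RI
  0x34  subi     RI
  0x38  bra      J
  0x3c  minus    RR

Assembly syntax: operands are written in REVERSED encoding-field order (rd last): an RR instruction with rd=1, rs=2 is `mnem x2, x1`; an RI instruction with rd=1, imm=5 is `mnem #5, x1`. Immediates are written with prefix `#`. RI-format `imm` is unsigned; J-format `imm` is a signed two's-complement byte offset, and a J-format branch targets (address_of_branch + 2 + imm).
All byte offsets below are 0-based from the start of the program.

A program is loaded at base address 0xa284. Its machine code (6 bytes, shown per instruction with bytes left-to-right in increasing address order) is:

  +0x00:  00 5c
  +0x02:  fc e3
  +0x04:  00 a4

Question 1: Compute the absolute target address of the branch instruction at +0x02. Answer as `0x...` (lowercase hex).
0xa284

+0x02: fc e3 ⇒ word 0xe3fc (little)
  opcode bits[15:10]=0x38: bra/J
  imm: (w>>0)&0x3ff=0x3fc (s10→-4) → #-4
  target = base 0xa284 + off 0x02 + 2 + imm -4 = 0xa284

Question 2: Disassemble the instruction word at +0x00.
nop

+0x00: 00 5c ⇒ word 0x5c00 (little)
  op=0x5c00>>10=0x17 ⇒ nop (N)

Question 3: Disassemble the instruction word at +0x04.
+0x04: 00 a4 ⇒ word 0xa400 (little)
  opcode bits[15:10]=0x29: return/N

return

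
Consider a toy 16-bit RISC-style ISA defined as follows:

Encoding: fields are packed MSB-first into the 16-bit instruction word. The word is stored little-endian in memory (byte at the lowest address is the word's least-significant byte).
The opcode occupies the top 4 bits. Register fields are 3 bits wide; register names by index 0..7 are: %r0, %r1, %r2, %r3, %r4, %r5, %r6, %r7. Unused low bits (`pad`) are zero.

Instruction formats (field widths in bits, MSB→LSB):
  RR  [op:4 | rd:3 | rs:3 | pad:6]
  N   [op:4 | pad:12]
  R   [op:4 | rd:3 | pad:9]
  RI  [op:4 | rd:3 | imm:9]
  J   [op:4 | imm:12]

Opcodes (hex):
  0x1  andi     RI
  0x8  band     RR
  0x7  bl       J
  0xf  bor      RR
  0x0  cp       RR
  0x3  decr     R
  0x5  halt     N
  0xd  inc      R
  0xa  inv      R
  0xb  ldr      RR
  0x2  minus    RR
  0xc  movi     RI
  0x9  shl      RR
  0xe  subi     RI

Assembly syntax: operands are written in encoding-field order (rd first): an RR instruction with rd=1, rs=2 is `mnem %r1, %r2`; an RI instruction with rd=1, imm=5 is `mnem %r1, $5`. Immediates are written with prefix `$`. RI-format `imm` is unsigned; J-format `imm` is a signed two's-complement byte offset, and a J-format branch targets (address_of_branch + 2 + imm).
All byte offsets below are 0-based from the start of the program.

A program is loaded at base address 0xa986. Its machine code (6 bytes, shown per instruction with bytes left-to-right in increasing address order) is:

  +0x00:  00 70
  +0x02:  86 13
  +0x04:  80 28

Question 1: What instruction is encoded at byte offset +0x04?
@+04  little-endian(80 28) = 0x2880
  opcode bits[15:12]=0x2: minus/RR
  rd: (w>>9)&0x7=0x4 → %r4
  rs: (w>>6)&0x7=0x2 → %r2

minus %r4, %r2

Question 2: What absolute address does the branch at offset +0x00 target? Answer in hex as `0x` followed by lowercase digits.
[00] 00 70 → 0x7000
  top 4b → 0x7 → bl [J]
  [11:0] imm=0 = $0
  target = base 0xa986 + off 0x00 + 2 + imm 0 = 0xa988

0xa988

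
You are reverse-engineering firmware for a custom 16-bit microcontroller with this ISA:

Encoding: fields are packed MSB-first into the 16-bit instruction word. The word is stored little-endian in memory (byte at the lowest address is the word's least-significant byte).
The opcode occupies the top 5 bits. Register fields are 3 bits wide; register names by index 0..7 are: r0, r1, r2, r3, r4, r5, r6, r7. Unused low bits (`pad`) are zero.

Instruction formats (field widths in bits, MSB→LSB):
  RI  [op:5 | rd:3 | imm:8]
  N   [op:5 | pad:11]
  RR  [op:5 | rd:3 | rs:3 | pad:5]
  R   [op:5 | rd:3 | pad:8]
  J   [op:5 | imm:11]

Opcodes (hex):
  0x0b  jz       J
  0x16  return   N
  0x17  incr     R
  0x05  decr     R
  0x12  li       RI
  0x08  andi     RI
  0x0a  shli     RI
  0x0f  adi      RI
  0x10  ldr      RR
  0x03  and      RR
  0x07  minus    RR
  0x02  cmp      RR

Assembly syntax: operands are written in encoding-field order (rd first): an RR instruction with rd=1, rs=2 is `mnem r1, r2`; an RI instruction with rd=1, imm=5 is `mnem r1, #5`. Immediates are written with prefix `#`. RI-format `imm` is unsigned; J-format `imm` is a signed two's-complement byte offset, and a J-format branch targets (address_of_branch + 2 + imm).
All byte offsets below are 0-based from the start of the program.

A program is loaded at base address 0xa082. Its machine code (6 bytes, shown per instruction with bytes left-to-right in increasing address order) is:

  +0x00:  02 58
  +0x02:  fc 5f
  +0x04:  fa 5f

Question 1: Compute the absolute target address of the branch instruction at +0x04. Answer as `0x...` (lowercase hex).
0xa082

+0x04: fa 5f ⇒ word 0x5ffa (little)
  op=0x5ffa>>11=0xb ⇒ jz (J)
  [10:0] imm=2042 (s11→-6) = #-6
  target = base 0xa082 + off 0x04 + 2 + imm -6 = 0xa082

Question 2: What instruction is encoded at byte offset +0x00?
jz #2

off 0x00: read 02 58 as little → 0x5802
  opcode bits[15:11]=0xb: jz/J
  imm@[10:0]=0x2 ⇒ #2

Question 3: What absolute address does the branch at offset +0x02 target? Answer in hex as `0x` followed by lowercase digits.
0xa082

off 0x02: read fc 5f as little → 0x5ffc
  top 5b → 0xb → jz [J]
  imm@[10:0]=0x7fc (s11→-4) ⇒ #-4
  target = base 0xa082 + off 0x02 + 2 + imm -4 = 0xa082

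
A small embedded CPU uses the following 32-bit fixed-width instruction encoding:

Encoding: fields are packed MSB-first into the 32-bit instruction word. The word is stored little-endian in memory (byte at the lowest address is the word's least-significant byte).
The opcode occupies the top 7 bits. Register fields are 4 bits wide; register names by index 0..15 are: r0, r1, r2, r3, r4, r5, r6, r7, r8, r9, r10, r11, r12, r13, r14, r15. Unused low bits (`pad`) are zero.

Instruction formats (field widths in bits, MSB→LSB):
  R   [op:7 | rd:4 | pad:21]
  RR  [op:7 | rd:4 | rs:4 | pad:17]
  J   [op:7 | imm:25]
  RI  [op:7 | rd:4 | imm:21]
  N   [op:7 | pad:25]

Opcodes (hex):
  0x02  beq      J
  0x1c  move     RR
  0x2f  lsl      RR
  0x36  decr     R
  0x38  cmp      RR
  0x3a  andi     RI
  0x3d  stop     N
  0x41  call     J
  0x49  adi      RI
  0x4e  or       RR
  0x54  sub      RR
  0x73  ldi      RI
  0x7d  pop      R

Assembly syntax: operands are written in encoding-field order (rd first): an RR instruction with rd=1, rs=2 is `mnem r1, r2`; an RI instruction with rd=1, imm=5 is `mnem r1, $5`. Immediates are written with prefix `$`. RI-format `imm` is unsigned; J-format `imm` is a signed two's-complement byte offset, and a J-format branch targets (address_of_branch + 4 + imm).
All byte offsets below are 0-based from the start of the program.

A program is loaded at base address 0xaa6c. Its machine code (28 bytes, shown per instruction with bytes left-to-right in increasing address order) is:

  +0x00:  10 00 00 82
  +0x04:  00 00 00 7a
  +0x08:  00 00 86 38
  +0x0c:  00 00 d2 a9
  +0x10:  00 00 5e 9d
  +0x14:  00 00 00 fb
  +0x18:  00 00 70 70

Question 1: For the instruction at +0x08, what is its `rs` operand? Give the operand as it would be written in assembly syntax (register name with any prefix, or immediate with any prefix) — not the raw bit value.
r3

off 0x08: read 00 00 86 38 as little → 0x38860000
  opcode bits[31:25]=0x1c: move/RR
  rd@[24:21]=0x4 ⇒ r4
  rs@[20:17]=0x3 ⇒ r3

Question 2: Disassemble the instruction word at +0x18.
[18] 00 00 70 70 → 0x70700000
  top 7b → 0x38 → cmp [RR]
  rd@[24:21]=0x3 ⇒ r3
  rs@[20:17]=0x8 ⇒ r8

cmp r3, r8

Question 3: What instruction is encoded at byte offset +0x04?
stop

@+04  little-endian(00 00 00 7a) = 0x7a000000
  op=0x7a000000>>25=0x3d ⇒ stop (N)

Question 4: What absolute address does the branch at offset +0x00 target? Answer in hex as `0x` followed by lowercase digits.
0xaa80

[00] 10 00 00 82 → 0x82000010
  top 7b → 0x41 → call [J]
  imm@[24:0]=0x10 ⇒ $16
  target = base 0xaa6c + off 0x00 + 4 + imm 16 = 0xaa80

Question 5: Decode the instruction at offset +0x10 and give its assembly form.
@+10  little-endian(00 00 5e 9d) = 0x9d5e0000
  op=0x9d5e0000>>25=0x4e ⇒ or (RR)
  rd@[24:21]=0xa ⇒ r10
  rs@[20:17]=0xf ⇒ r15

or r10, r15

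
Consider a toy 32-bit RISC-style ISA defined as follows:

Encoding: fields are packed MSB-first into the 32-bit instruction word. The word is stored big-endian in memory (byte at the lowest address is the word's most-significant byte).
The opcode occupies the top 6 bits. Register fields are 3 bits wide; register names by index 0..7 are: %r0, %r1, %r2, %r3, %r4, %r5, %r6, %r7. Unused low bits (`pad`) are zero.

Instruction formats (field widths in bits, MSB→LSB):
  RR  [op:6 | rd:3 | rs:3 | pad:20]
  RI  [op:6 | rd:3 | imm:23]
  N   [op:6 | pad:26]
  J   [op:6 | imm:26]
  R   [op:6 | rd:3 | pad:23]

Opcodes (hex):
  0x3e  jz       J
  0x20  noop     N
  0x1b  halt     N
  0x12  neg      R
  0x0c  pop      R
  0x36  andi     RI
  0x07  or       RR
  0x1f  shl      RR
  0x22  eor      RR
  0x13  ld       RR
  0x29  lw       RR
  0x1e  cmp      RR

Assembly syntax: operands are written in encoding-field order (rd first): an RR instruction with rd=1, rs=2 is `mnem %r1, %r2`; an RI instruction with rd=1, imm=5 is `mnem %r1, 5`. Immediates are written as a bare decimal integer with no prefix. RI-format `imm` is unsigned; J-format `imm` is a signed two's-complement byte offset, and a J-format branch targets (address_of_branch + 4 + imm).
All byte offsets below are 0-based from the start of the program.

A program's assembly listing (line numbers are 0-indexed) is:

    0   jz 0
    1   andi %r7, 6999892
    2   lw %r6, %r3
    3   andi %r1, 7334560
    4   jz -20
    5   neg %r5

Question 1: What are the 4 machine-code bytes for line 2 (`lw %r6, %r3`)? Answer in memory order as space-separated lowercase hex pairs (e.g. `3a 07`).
a7 30 00 00

2. lw fields op=0x29:6|rd=6:3|rs=3:3|pad=0:20 → word a7300000h → a7 30 00 00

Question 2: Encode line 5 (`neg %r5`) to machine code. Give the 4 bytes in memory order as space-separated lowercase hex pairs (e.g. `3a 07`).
line 5 (neg): pack op=0x12:6|rd=5:3|pad=0:23 = 0x4a800000; big→ 4a 80 00 00

4a 80 00 00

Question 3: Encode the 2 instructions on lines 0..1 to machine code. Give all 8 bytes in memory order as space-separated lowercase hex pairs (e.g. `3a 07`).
line 0 (jz): pack op=0x3e:6|imm=0:26 = 0xf8000000; big→ f8 00 00 00
line 1 (andi): pack op=0x36:6|rd=7:3|imm=6999892:23 = 0xdbeacf54; big→ db ea cf 54

f8 00 00 00 db ea cf 54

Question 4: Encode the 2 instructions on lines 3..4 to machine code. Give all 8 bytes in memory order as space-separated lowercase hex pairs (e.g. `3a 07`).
line 3 (andi): pack op=0x36:6|rd=1:3|imm=7334560:23 = 0xd8efeaa0; big→ d8 ef ea a0
line 4 (jz): pack op=0x3e:6|imm=-20:26 = 0xfbffffec; big→ fb ff ff ec

d8 ef ea a0 fb ff ff ec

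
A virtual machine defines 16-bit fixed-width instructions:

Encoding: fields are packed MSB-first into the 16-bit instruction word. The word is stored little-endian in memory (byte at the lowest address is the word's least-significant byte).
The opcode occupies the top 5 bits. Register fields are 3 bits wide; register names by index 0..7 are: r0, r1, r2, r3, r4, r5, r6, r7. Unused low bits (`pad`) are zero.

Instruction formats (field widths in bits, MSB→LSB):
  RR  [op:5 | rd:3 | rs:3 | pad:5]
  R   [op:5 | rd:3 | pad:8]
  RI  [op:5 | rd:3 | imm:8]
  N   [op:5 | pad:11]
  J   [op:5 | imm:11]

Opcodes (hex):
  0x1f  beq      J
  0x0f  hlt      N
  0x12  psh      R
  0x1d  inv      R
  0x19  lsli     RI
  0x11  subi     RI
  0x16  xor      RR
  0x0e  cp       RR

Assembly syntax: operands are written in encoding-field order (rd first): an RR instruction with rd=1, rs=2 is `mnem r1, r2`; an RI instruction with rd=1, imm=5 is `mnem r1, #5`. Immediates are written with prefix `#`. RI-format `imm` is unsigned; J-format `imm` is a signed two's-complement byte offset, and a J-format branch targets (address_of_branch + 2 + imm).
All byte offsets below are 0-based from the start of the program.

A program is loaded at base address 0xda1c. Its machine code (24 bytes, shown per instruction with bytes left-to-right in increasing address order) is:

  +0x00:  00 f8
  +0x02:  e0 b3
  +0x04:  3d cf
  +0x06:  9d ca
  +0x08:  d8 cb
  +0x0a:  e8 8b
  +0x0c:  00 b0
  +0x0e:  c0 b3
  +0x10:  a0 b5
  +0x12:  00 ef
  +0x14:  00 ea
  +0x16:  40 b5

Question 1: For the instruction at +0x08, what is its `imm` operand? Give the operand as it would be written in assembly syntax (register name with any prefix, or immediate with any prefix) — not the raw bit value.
off 0x08: read d8 cb as little → 0xcbd8
  op=0xcbd8>>11=0x19 ⇒ lsli (RI)
  [10:8] rd=3 = r3
  [7:0] imm=216 = #216

#216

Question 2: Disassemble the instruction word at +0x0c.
@+0c  little-endian(00 b0) = 0xb000
  opcode bits[15:11]=0x16: xor/RR
  rd@[10:8]=0x0 ⇒ r0
  rs@[7:5]=0x0 ⇒ r0

xor r0, r0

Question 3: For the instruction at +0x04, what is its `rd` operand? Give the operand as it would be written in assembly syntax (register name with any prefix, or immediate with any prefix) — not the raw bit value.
@+04  little-endian(3d cf) = 0xcf3d
  op=0xcf3d>>11=0x19 ⇒ lsli (RI)
  [10:8] rd=7 = r7
  [7:0] imm=61 = #61

r7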